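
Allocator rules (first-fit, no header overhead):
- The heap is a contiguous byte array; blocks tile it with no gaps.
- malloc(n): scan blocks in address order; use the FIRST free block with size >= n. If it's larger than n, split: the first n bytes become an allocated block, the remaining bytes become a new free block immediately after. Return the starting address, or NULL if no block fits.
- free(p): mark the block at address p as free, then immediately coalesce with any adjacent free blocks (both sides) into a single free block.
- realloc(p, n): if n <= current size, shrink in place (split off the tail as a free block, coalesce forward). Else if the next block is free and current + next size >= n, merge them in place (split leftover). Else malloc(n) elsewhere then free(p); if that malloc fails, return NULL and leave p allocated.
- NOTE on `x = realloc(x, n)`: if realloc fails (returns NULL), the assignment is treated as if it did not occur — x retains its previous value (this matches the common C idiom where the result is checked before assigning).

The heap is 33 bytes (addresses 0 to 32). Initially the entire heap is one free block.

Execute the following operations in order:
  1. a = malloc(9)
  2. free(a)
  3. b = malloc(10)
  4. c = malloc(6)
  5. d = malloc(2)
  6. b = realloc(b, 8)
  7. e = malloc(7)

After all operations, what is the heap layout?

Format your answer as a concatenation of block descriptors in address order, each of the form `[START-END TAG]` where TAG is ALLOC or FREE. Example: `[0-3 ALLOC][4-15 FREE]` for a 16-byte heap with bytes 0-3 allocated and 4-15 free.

Answer: [0-7 ALLOC][8-9 FREE][10-15 ALLOC][16-17 ALLOC][18-24 ALLOC][25-32 FREE]

Derivation:
Op 1: a = malloc(9) -> a = 0; heap: [0-8 ALLOC][9-32 FREE]
Op 2: free(a) -> (freed a); heap: [0-32 FREE]
Op 3: b = malloc(10) -> b = 0; heap: [0-9 ALLOC][10-32 FREE]
Op 4: c = malloc(6) -> c = 10; heap: [0-9 ALLOC][10-15 ALLOC][16-32 FREE]
Op 5: d = malloc(2) -> d = 16; heap: [0-9 ALLOC][10-15 ALLOC][16-17 ALLOC][18-32 FREE]
Op 6: b = realloc(b, 8) -> b = 0; heap: [0-7 ALLOC][8-9 FREE][10-15 ALLOC][16-17 ALLOC][18-32 FREE]
Op 7: e = malloc(7) -> e = 18; heap: [0-7 ALLOC][8-9 FREE][10-15 ALLOC][16-17 ALLOC][18-24 ALLOC][25-32 FREE]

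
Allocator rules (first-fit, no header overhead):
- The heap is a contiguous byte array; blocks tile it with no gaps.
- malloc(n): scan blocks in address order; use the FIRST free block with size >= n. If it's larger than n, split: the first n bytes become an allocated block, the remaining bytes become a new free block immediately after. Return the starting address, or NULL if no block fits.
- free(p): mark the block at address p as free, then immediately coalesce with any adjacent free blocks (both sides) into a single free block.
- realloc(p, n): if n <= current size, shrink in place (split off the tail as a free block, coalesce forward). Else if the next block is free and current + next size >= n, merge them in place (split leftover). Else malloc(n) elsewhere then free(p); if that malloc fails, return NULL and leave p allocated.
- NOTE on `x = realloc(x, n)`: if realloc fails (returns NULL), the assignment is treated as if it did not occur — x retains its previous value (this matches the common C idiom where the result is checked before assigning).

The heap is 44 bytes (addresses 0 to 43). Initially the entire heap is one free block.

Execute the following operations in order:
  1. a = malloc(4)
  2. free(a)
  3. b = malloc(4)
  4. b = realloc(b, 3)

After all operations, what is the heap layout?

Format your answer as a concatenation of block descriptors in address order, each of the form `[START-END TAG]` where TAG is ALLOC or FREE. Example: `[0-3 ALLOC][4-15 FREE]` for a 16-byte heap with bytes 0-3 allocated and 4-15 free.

Answer: [0-2 ALLOC][3-43 FREE]

Derivation:
Op 1: a = malloc(4) -> a = 0; heap: [0-3 ALLOC][4-43 FREE]
Op 2: free(a) -> (freed a); heap: [0-43 FREE]
Op 3: b = malloc(4) -> b = 0; heap: [0-3 ALLOC][4-43 FREE]
Op 4: b = realloc(b, 3) -> b = 0; heap: [0-2 ALLOC][3-43 FREE]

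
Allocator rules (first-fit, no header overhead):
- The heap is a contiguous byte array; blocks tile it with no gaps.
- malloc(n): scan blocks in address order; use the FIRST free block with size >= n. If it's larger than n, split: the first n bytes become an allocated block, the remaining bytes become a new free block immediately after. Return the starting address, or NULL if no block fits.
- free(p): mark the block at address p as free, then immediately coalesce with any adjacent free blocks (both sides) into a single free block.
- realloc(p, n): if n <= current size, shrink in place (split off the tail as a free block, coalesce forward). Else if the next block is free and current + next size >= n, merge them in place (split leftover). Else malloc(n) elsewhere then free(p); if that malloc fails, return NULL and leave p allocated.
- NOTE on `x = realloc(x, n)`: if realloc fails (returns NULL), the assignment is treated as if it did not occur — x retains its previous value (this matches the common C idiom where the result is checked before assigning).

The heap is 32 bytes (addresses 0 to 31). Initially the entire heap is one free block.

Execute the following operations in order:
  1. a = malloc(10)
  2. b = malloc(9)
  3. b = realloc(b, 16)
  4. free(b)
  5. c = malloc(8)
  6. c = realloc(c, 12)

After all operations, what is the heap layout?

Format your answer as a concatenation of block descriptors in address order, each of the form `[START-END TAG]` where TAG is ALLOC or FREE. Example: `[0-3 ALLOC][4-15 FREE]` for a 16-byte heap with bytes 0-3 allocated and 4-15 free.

Op 1: a = malloc(10) -> a = 0; heap: [0-9 ALLOC][10-31 FREE]
Op 2: b = malloc(9) -> b = 10; heap: [0-9 ALLOC][10-18 ALLOC][19-31 FREE]
Op 3: b = realloc(b, 16) -> b = 10; heap: [0-9 ALLOC][10-25 ALLOC][26-31 FREE]
Op 4: free(b) -> (freed b); heap: [0-9 ALLOC][10-31 FREE]
Op 5: c = malloc(8) -> c = 10; heap: [0-9 ALLOC][10-17 ALLOC][18-31 FREE]
Op 6: c = realloc(c, 12) -> c = 10; heap: [0-9 ALLOC][10-21 ALLOC][22-31 FREE]

Answer: [0-9 ALLOC][10-21 ALLOC][22-31 FREE]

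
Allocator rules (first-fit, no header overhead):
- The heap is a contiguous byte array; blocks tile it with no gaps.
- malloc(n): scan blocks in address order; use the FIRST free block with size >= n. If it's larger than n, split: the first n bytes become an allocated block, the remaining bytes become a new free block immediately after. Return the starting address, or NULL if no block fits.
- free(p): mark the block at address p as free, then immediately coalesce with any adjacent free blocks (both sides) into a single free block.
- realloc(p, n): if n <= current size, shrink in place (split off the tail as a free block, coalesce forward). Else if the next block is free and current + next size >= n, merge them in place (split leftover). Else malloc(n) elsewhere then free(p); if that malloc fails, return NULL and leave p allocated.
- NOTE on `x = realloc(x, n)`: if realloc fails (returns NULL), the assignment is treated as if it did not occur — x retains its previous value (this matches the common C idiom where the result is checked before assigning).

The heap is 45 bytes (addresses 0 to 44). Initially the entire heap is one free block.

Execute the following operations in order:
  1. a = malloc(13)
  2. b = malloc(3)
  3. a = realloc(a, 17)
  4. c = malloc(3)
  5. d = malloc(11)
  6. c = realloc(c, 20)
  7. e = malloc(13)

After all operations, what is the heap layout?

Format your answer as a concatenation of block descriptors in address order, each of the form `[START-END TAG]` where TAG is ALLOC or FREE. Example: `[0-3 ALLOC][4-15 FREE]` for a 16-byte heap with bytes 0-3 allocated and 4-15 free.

Answer: [0-2 ALLOC][3-12 FREE][13-15 ALLOC][16-32 ALLOC][33-43 ALLOC][44-44 FREE]

Derivation:
Op 1: a = malloc(13) -> a = 0; heap: [0-12 ALLOC][13-44 FREE]
Op 2: b = malloc(3) -> b = 13; heap: [0-12 ALLOC][13-15 ALLOC][16-44 FREE]
Op 3: a = realloc(a, 17) -> a = 16; heap: [0-12 FREE][13-15 ALLOC][16-32 ALLOC][33-44 FREE]
Op 4: c = malloc(3) -> c = 0; heap: [0-2 ALLOC][3-12 FREE][13-15 ALLOC][16-32 ALLOC][33-44 FREE]
Op 5: d = malloc(11) -> d = 33; heap: [0-2 ALLOC][3-12 FREE][13-15 ALLOC][16-32 ALLOC][33-43 ALLOC][44-44 FREE]
Op 6: c = realloc(c, 20) -> NULL (c unchanged); heap: [0-2 ALLOC][3-12 FREE][13-15 ALLOC][16-32 ALLOC][33-43 ALLOC][44-44 FREE]
Op 7: e = malloc(13) -> e = NULL; heap: [0-2 ALLOC][3-12 FREE][13-15 ALLOC][16-32 ALLOC][33-43 ALLOC][44-44 FREE]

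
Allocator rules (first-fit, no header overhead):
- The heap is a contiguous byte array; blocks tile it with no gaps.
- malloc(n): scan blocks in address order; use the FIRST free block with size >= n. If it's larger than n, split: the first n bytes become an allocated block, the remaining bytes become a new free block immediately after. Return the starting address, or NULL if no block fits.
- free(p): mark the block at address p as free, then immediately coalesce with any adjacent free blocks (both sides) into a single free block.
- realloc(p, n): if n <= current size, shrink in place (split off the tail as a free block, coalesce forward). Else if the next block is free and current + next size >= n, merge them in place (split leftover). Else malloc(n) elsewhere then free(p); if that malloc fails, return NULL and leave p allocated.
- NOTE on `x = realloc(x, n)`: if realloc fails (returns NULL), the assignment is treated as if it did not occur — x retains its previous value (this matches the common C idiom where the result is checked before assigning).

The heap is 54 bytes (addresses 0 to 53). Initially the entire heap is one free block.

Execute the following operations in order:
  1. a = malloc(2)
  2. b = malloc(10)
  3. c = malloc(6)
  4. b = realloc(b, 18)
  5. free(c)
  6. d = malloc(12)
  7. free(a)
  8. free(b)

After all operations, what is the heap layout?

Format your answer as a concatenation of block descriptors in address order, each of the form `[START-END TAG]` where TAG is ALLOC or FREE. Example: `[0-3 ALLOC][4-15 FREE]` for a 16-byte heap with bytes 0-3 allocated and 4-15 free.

Answer: [0-1 FREE][2-13 ALLOC][14-53 FREE]

Derivation:
Op 1: a = malloc(2) -> a = 0; heap: [0-1 ALLOC][2-53 FREE]
Op 2: b = malloc(10) -> b = 2; heap: [0-1 ALLOC][2-11 ALLOC][12-53 FREE]
Op 3: c = malloc(6) -> c = 12; heap: [0-1 ALLOC][2-11 ALLOC][12-17 ALLOC][18-53 FREE]
Op 4: b = realloc(b, 18) -> b = 18; heap: [0-1 ALLOC][2-11 FREE][12-17 ALLOC][18-35 ALLOC][36-53 FREE]
Op 5: free(c) -> (freed c); heap: [0-1 ALLOC][2-17 FREE][18-35 ALLOC][36-53 FREE]
Op 6: d = malloc(12) -> d = 2; heap: [0-1 ALLOC][2-13 ALLOC][14-17 FREE][18-35 ALLOC][36-53 FREE]
Op 7: free(a) -> (freed a); heap: [0-1 FREE][2-13 ALLOC][14-17 FREE][18-35 ALLOC][36-53 FREE]
Op 8: free(b) -> (freed b); heap: [0-1 FREE][2-13 ALLOC][14-53 FREE]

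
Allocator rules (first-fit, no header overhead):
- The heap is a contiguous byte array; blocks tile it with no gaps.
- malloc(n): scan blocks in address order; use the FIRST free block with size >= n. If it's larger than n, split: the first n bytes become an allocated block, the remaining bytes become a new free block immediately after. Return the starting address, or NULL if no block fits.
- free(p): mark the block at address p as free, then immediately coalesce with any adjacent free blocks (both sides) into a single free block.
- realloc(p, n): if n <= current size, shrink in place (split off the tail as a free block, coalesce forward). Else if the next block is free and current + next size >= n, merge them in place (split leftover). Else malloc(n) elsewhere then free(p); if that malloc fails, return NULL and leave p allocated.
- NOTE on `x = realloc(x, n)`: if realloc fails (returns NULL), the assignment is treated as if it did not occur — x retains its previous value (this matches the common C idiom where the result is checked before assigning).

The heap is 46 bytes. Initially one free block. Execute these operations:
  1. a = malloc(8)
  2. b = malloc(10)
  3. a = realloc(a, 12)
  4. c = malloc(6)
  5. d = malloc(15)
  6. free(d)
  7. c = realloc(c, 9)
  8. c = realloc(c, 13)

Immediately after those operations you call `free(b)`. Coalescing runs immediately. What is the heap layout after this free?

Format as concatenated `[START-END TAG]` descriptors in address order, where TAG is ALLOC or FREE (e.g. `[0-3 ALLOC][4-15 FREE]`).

Answer: [0-17 FREE][18-29 ALLOC][30-42 ALLOC][43-45 FREE]

Derivation:
Op 1: a = malloc(8) -> a = 0; heap: [0-7 ALLOC][8-45 FREE]
Op 2: b = malloc(10) -> b = 8; heap: [0-7 ALLOC][8-17 ALLOC][18-45 FREE]
Op 3: a = realloc(a, 12) -> a = 18; heap: [0-7 FREE][8-17 ALLOC][18-29 ALLOC][30-45 FREE]
Op 4: c = malloc(6) -> c = 0; heap: [0-5 ALLOC][6-7 FREE][8-17 ALLOC][18-29 ALLOC][30-45 FREE]
Op 5: d = malloc(15) -> d = 30; heap: [0-5 ALLOC][6-7 FREE][8-17 ALLOC][18-29 ALLOC][30-44 ALLOC][45-45 FREE]
Op 6: free(d) -> (freed d); heap: [0-5 ALLOC][6-7 FREE][8-17 ALLOC][18-29 ALLOC][30-45 FREE]
Op 7: c = realloc(c, 9) -> c = 30; heap: [0-7 FREE][8-17 ALLOC][18-29 ALLOC][30-38 ALLOC][39-45 FREE]
Op 8: c = realloc(c, 13) -> c = 30; heap: [0-7 FREE][8-17 ALLOC][18-29 ALLOC][30-42 ALLOC][43-45 FREE]
free(b): b = 8 -> block [8-17 ALLOC]; mark free, coalesce with adjacent free neighbors -> [0-17 FREE][18-29 ALLOC][30-42 ALLOC][43-45 FREE]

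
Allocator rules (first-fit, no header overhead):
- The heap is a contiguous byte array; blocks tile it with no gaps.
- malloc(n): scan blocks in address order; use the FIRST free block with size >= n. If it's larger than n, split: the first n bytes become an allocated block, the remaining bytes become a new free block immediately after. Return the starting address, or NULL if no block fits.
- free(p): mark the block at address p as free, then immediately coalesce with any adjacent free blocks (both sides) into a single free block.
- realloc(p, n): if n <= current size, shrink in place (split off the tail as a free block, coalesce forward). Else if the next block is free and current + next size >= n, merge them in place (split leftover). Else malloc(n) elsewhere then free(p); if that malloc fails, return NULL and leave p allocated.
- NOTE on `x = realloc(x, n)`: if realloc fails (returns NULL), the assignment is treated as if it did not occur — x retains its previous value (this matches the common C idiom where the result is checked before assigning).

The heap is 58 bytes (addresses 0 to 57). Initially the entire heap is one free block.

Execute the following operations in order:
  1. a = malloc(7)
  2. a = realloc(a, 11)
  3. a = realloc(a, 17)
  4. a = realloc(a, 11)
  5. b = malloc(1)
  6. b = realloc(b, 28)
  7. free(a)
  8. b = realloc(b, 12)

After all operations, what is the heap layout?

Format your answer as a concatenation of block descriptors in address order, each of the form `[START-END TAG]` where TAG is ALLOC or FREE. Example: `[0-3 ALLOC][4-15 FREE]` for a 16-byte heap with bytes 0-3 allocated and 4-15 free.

Answer: [0-10 FREE][11-22 ALLOC][23-57 FREE]

Derivation:
Op 1: a = malloc(7) -> a = 0; heap: [0-6 ALLOC][7-57 FREE]
Op 2: a = realloc(a, 11) -> a = 0; heap: [0-10 ALLOC][11-57 FREE]
Op 3: a = realloc(a, 17) -> a = 0; heap: [0-16 ALLOC][17-57 FREE]
Op 4: a = realloc(a, 11) -> a = 0; heap: [0-10 ALLOC][11-57 FREE]
Op 5: b = malloc(1) -> b = 11; heap: [0-10 ALLOC][11-11 ALLOC][12-57 FREE]
Op 6: b = realloc(b, 28) -> b = 11; heap: [0-10 ALLOC][11-38 ALLOC][39-57 FREE]
Op 7: free(a) -> (freed a); heap: [0-10 FREE][11-38 ALLOC][39-57 FREE]
Op 8: b = realloc(b, 12) -> b = 11; heap: [0-10 FREE][11-22 ALLOC][23-57 FREE]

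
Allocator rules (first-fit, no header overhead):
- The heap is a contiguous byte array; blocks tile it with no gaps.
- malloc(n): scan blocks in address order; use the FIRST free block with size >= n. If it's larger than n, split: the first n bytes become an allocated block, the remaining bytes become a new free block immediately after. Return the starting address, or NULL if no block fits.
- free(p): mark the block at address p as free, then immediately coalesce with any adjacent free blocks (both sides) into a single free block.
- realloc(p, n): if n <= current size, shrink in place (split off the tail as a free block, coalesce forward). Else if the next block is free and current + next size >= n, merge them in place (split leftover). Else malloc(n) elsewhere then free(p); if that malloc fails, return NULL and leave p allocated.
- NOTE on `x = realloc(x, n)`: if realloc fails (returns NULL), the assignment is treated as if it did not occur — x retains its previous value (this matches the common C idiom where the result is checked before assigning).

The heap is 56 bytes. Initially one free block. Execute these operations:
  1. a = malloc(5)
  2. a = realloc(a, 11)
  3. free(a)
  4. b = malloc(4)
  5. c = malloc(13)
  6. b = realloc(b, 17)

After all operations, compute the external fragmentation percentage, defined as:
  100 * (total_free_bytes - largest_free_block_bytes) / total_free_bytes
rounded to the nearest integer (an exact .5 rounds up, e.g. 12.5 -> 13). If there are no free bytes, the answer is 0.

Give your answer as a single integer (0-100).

Answer: 15

Derivation:
Op 1: a = malloc(5) -> a = 0; heap: [0-4 ALLOC][5-55 FREE]
Op 2: a = realloc(a, 11) -> a = 0; heap: [0-10 ALLOC][11-55 FREE]
Op 3: free(a) -> (freed a); heap: [0-55 FREE]
Op 4: b = malloc(4) -> b = 0; heap: [0-3 ALLOC][4-55 FREE]
Op 5: c = malloc(13) -> c = 4; heap: [0-3 ALLOC][4-16 ALLOC][17-55 FREE]
Op 6: b = realloc(b, 17) -> b = 17; heap: [0-3 FREE][4-16 ALLOC][17-33 ALLOC][34-55 FREE]
Free blocks: [4 22] total_free=26 largest=22 -> 100*(26-22)/26 = 400/26 ≈ 15.385 -> rounds to 15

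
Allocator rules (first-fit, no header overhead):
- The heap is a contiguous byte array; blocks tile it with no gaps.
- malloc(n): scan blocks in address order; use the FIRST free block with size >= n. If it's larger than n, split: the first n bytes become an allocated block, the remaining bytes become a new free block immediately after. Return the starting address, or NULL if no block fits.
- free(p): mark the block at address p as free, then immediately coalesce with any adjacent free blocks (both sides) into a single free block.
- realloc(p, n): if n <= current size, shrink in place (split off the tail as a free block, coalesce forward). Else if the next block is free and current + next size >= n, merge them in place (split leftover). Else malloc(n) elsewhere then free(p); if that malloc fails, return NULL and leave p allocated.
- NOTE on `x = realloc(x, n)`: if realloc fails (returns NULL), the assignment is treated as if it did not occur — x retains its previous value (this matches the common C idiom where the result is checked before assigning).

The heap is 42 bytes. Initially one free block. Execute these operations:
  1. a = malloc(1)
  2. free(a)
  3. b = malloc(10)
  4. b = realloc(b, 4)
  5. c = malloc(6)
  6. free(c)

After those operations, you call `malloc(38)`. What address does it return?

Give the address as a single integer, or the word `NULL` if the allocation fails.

Op 1: a = malloc(1) -> a = 0; heap: [0-0 ALLOC][1-41 FREE]
Op 2: free(a) -> (freed a); heap: [0-41 FREE]
Op 3: b = malloc(10) -> b = 0; heap: [0-9 ALLOC][10-41 FREE]
Op 4: b = realloc(b, 4) -> b = 0; heap: [0-3 ALLOC][4-41 FREE]
Op 5: c = malloc(6) -> c = 4; heap: [0-3 ALLOC][4-9 ALLOC][10-41 FREE]
Op 6: free(c) -> (freed c); heap: [0-3 ALLOC][4-41 FREE]
malloc(38): first-fit scan over [0-3 ALLOC][4-41 FREE] -> 4

Answer: 4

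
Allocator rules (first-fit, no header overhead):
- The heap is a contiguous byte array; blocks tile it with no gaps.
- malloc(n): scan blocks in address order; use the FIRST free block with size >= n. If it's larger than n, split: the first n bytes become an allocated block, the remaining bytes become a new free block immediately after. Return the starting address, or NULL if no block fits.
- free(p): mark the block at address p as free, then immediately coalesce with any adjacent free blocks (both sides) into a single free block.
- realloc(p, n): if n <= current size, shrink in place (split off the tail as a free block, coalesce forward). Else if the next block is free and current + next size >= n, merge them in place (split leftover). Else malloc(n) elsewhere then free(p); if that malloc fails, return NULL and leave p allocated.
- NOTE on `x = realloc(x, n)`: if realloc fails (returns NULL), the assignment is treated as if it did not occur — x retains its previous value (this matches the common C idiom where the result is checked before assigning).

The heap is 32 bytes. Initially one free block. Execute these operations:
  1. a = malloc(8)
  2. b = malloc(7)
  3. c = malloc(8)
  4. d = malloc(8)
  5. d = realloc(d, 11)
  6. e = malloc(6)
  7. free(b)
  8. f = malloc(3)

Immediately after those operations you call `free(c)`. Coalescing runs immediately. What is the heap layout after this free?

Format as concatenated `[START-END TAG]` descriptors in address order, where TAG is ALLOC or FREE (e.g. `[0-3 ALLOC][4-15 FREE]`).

Answer: [0-7 ALLOC][8-10 ALLOC][11-22 FREE][23-30 ALLOC][31-31 FREE]

Derivation:
Op 1: a = malloc(8) -> a = 0; heap: [0-7 ALLOC][8-31 FREE]
Op 2: b = malloc(7) -> b = 8; heap: [0-7 ALLOC][8-14 ALLOC][15-31 FREE]
Op 3: c = malloc(8) -> c = 15; heap: [0-7 ALLOC][8-14 ALLOC][15-22 ALLOC][23-31 FREE]
Op 4: d = malloc(8) -> d = 23; heap: [0-7 ALLOC][8-14 ALLOC][15-22 ALLOC][23-30 ALLOC][31-31 FREE]
Op 5: d = realloc(d, 11) -> NULL (d unchanged); heap: [0-7 ALLOC][8-14 ALLOC][15-22 ALLOC][23-30 ALLOC][31-31 FREE]
Op 6: e = malloc(6) -> e = NULL; heap: [0-7 ALLOC][8-14 ALLOC][15-22 ALLOC][23-30 ALLOC][31-31 FREE]
Op 7: free(b) -> (freed b); heap: [0-7 ALLOC][8-14 FREE][15-22 ALLOC][23-30 ALLOC][31-31 FREE]
Op 8: f = malloc(3) -> f = 8; heap: [0-7 ALLOC][8-10 ALLOC][11-14 FREE][15-22 ALLOC][23-30 ALLOC][31-31 FREE]
free(c): c = 15 -> block [15-22 ALLOC]; mark free, coalesce with adjacent free neighbors -> [0-7 ALLOC][8-10 ALLOC][11-22 FREE][23-30 ALLOC][31-31 FREE]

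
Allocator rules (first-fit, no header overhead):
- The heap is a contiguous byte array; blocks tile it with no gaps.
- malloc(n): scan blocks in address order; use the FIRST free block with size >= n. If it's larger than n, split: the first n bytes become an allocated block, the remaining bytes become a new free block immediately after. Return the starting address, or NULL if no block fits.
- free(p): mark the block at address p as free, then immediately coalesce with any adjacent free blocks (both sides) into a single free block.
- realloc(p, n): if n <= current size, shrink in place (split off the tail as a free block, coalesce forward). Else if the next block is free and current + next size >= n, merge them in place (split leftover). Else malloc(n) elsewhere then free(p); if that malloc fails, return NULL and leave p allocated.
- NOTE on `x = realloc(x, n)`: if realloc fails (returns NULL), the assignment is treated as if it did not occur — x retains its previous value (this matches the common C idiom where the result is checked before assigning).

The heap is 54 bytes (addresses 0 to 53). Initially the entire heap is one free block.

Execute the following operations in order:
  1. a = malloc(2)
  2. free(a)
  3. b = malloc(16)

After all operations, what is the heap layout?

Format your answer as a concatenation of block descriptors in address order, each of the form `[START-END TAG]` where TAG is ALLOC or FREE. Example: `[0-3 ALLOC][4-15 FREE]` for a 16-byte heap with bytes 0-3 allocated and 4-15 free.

Op 1: a = malloc(2) -> a = 0; heap: [0-1 ALLOC][2-53 FREE]
Op 2: free(a) -> (freed a); heap: [0-53 FREE]
Op 3: b = malloc(16) -> b = 0; heap: [0-15 ALLOC][16-53 FREE]

Answer: [0-15 ALLOC][16-53 FREE]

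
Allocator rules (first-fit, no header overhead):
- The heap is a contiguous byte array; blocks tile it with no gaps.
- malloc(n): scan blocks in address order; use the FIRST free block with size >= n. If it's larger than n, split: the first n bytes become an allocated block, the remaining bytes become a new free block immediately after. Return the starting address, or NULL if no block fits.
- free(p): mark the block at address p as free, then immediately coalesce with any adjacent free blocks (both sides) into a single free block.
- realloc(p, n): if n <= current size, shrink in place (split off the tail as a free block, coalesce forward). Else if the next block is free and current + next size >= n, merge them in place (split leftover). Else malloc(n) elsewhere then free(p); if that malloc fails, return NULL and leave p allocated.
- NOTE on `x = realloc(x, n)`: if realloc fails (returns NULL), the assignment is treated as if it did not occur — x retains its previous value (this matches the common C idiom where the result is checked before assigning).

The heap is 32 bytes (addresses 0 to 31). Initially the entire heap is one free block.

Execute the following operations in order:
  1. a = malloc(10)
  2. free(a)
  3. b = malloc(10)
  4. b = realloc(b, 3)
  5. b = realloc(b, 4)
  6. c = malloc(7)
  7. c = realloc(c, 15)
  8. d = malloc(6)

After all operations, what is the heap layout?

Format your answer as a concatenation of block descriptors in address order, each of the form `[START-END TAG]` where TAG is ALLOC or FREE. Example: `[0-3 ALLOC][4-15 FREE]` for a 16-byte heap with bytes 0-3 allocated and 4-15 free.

Op 1: a = malloc(10) -> a = 0; heap: [0-9 ALLOC][10-31 FREE]
Op 2: free(a) -> (freed a); heap: [0-31 FREE]
Op 3: b = malloc(10) -> b = 0; heap: [0-9 ALLOC][10-31 FREE]
Op 4: b = realloc(b, 3) -> b = 0; heap: [0-2 ALLOC][3-31 FREE]
Op 5: b = realloc(b, 4) -> b = 0; heap: [0-3 ALLOC][4-31 FREE]
Op 6: c = malloc(7) -> c = 4; heap: [0-3 ALLOC][4-10 ALLOC][11-31 FREE]
Op 7: c = realloc(c, 15) -> c = 4; heap: [0-3 ALLOC][4-18 ALLOC][19-31 FREE]
Op 8: d = malloc(6) -> d = 19; heap: [0-3 ALLOC][4-18 ALLOC][19-24 ALLOC][25-31 FREE]

Answer: [0-3 ALLOC][4-18 ALLOC][19-24 ALLOC][25-31 FREE]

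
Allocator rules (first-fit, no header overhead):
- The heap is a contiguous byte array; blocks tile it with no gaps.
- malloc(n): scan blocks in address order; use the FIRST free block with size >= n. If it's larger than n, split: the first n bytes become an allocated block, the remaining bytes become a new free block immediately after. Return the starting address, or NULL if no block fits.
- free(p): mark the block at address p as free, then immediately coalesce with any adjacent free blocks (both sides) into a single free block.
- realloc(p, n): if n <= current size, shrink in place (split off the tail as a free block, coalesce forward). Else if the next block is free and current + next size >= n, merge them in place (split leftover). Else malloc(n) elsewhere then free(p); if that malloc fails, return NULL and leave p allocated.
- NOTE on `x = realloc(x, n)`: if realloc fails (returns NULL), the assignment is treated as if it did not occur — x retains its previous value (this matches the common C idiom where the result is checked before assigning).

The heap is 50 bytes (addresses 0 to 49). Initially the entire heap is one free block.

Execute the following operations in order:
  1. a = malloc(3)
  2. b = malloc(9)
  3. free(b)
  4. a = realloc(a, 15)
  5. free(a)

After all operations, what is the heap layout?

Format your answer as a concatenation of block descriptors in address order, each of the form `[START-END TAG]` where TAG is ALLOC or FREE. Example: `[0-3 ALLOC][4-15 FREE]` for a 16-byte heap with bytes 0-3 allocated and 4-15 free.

Op 1: a = malloc(3) -> a = 0; heap: [0-2 ALLOC][3-49 FREE]
Op 2: b = malloc(9) -> b = 3; heap: [0-2 ALLOC][3-11 ALLOC][12-49 FREE]
Op 3: free(b) -> (freed b); heap: [0-2 ALLOC][3-49 FREE]
Op 4: a = realloc(a, 15) -> a = 0; heap: [0-14 ALLOC][15-49 FREE]
Op 5: free(a) -> (freed a); heap: [0-49 FREE]

Answer: [0-49 FREE]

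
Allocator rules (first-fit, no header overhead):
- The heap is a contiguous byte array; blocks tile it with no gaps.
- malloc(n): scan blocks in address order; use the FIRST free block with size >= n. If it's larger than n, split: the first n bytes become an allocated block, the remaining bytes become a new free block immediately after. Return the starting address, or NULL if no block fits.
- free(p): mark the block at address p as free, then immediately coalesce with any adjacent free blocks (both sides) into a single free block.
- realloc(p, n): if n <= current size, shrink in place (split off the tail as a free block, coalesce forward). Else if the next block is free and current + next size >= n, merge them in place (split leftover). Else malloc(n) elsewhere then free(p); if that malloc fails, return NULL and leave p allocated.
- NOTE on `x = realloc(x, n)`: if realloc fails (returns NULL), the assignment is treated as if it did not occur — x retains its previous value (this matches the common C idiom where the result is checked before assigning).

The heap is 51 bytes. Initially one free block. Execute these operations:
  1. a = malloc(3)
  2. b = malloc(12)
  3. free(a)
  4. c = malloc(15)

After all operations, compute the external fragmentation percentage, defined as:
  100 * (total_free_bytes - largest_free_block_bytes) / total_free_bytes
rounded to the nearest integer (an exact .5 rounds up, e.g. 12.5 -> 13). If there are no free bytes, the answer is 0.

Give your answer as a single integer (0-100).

Op 1: a = malloc(3) -> a = 0; heap: [0-2 ALLOC][3-50 FREE]
Op 2: b = malloc(12) -> b = 3; heap: [0-2 ALLOC][3-14 ALLOC][15-50 FREE]
Op 3: free(a) -> (freed a); heap: [0-2 FREE][3-14 ALLOC][15-50 FREE]
Op 4: c = malloc(15) -> c = 15; heap: [0-2 FREE][3-14 ALLOC][15-29 ALLOC][30-50 FREE]
Free blocks: [3 21] total_free=24 largest=21 -> 100*(24-21)/24 = 300/24 = 12.5 -> rounds to 13

Answer: 13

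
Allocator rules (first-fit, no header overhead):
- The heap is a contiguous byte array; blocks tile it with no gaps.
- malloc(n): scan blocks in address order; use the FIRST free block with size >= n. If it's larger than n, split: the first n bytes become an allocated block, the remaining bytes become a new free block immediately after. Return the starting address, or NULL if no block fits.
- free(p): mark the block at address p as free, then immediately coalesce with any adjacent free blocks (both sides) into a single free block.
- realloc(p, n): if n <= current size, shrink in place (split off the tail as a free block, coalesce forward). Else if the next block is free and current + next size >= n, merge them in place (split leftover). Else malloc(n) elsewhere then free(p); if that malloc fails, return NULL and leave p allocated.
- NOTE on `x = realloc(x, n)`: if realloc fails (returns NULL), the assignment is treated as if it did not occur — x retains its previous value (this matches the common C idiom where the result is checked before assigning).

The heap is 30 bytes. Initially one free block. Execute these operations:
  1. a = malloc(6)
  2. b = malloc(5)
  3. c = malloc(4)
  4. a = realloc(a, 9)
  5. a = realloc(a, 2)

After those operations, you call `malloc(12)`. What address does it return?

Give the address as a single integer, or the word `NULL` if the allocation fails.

Answer: 17

Derivation:
Op 1: a = malloc(6) -> a = 0; heap: [0-5 ALLOC][6-29 FREE]
Op 2: b = malloc(5) -> b = 6; heap: [0-5 ALLOC][6-10 ALLOC][11-29 FREE]
Op 3: c = malloc(4) -> c = 11; heap: [0-5 ALLOC][6-10 ALLOC][11-14 ALLOC][15-29 FREE]
Op 4: a = realloc(a, 9) -> a = 15; heap: [0-5 FREE][6-10 ALLOC][11-14 ALLOC][15-23 ALLOC][24-29 FREE]
Op 5: a = realloc(a, 2) -> a = 15; heap: [0-5 FREE][6-10 ALLOC][11-14 ALLOC][15-16 ALLOC][17-29 FREE]
malloc(12): first-fit scan over [0-5 FREE][6-10 ALLOC][11-14 ALLOC][15-16 ALLOC][17-29 FREE] -> 17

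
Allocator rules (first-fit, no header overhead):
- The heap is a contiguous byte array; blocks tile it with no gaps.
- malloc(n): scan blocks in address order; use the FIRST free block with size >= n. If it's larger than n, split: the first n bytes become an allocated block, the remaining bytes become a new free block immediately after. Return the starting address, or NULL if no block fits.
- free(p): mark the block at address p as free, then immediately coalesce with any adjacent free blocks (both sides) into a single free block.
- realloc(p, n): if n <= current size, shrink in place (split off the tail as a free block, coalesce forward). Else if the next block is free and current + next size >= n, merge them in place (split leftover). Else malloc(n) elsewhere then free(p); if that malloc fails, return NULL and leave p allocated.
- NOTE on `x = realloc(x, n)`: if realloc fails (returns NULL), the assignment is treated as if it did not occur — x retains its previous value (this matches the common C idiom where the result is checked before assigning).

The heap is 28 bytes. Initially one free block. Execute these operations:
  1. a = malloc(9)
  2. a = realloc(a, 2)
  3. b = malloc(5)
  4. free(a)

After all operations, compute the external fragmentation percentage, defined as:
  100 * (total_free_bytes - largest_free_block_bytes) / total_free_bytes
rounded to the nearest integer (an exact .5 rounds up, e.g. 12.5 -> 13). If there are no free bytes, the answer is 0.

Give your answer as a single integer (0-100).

Answer: 9

Derivation:
Op 1: a = malloc(9) -> a = 0; heap: [0-8 ALLOC][9-27 FREE]
Op 2: a = realloc(a, 2) -> a = 0; heap: [0-1 ALLOC][2-27 FREE]
Op 3: b = malloc(5) -> b = 2; heap: [0-1 ALLOC][2-6 ALLOC][7-27 FREE]
Op 4: free(a) -> (freed a); heap: [0-1 FREE][2-6 ALLOC][7-27 FREE]
Free blocks: [2 21] total_free=23 largest=21 -> 100*(23-21)/23 = 200/23 ≈ 8.696 -> rounds to 9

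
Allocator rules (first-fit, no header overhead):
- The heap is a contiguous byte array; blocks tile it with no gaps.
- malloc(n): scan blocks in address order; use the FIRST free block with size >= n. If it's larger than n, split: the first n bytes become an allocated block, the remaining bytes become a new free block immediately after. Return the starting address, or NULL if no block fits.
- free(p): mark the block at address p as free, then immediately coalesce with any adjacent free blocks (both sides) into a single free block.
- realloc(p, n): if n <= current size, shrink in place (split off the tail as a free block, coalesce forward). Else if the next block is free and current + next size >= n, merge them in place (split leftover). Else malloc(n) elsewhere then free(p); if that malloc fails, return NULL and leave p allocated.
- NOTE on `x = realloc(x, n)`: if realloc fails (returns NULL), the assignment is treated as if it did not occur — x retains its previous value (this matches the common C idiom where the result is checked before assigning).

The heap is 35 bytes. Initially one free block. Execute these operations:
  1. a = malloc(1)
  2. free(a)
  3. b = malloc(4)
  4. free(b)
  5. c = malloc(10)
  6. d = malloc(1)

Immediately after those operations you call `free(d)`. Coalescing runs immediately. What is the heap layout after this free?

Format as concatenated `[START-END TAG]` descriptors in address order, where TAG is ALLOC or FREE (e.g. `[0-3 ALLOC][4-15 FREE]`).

Answer: [0-9 ALLOC][10-34 FREE]

Derivation:
Op 1: a = malloc(1) -> a = 0; heap: [0-0 ALLOC][1-34 FREE]
Op 2: free(a) -> (freed a); heap: [0-34 FREE]
Op 3: b = malloc(4) -> b = 0; heap: [0-3 ALLOC][4-34 FREE]
Op 4: free(b) -> (freed b); heap: [0-34 FREE]
Op 5: c = malloc(10) -> c = 0; heap: [0-9 ALLOC][10-34 FREE]
Op 6: d = malloc(1) -> d = 10; heap: [0-9 ALLOC][10-10 ALLOC][11-34 FREE]
free(d): d = 10 -> block [10-10 ALLOC]; mark free, coalesce with adjacent free neighbors -> [0-9 ALLOC][10-34 FREE]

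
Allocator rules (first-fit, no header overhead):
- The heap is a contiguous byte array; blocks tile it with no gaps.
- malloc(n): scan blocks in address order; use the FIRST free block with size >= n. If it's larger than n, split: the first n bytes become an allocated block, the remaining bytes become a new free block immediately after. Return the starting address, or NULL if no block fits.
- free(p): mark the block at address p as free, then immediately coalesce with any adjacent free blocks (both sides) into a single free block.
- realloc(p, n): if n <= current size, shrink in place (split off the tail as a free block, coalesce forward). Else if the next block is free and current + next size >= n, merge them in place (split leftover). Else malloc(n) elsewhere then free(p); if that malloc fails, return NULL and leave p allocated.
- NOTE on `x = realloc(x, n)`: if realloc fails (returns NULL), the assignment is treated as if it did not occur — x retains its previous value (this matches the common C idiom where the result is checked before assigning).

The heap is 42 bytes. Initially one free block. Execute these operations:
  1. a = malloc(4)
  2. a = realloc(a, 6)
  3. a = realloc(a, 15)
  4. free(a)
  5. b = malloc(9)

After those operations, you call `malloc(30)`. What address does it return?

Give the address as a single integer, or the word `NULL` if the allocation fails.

Op 1: a = malloc(4) -> a = 0; heap: [0-3 ALLOC][4-41 FREE]
Op 2: a = realloc(a, 6) -> a = 0; heap: [0-5 ALLOC][6-41 FREE]
Op 3: a = realloc(a, 15) -> a = 0; heap: [0-14 ALLOC][15-41 FREE]
Op 4: free(a) -> (freed a); heap: [0-41 FREE]
Op 5: b = malloc(9) -> b = 0; heap: [0-8 ALLOC][9-41 FREE]
malloc(30): first-fit scan over [0-8 ALLOC][9-41 FREE] -> 9

Answer: 9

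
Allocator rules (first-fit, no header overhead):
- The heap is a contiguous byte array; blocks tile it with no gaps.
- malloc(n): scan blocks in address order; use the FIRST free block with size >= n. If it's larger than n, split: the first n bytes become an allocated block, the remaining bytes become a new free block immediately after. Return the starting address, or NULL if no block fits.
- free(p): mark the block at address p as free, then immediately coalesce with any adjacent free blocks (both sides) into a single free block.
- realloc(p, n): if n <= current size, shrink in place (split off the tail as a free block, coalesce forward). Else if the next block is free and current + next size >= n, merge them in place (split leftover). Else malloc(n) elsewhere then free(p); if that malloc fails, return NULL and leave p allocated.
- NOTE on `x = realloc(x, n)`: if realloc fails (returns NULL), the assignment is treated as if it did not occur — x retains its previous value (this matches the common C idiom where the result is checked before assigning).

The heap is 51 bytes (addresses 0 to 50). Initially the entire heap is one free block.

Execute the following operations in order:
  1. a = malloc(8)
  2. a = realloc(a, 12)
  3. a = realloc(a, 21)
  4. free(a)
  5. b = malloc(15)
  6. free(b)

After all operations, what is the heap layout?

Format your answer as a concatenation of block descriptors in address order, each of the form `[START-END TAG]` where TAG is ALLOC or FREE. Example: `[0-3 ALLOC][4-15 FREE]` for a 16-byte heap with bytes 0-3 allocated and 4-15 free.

Op 1: a = malloc(8) -> a = 0; heap: [0-7 ALLOC][8-50 FREE]
Op 2: a = realloc(a, 12) -> a = 0; heap: [0-11 ALLOC][12-50 FREE]
Op 3: a = realloc(a, 21) -> a = 0; heap: [0-20 ALLOC][21-50 FREE]
Op 4: free(a) -> (freed a); heap: [0-50 FREE]
Op 5: b = malloc(15) -> b = 0; heap: [0-14 ALLOC][15-50 FREE]
Op 6: free(b) -> (freed b); heap: [0-50 FREE]

Answer: [0-50 FREE]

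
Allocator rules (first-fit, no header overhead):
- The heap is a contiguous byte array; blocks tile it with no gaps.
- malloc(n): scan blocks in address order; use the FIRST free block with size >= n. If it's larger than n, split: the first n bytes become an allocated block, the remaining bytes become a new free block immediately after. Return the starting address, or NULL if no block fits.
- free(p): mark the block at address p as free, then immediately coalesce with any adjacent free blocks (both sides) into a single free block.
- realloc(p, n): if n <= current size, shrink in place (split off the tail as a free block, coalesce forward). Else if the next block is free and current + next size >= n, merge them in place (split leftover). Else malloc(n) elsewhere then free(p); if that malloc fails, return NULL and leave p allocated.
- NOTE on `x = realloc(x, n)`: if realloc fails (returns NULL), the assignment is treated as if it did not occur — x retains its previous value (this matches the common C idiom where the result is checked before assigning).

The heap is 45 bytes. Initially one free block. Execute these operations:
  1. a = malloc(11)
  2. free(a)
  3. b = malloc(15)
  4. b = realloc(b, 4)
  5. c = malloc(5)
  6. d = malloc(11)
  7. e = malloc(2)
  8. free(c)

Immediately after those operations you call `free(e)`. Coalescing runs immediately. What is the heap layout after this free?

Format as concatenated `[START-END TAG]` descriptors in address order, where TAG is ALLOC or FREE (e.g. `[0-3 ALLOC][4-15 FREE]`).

Op 1: a = malloc(11) -> a = 0; heap: [0-10 ALLOC][11-44 FREE]
Op 2: free(a) -> (freed a); heap: [0-44 FREE]
Op 3: b = malloc(15) -> b = 0; heap: [0-14 ALLOC][15-44 FREE]
Op 4: b = realloc(b, 4) -> b = 0; heap: [0-3 ALLOC][4-44 FREE]
Op 5: c = malloc(5) -> c = 4; heap: [0-3 ALLOC][4-8 ALLOC][9-44 FREE]
Op 6: d = malloc(11) -> d = 9; heap: [0-3 ALLOC][4-8 ALLOC][9-19 ALLOC][20-44 FREE]
Op 7: e = malloc(2) -> e = 20; heap: [0-3 ALLOC][4-8 ALLOC][9-19 ALLOC][20-21 ALLOC][22-44 FREE]
Op 8: free(c) -> (freed c); heap: [0-3 ALLOC][4-8 FREE][9-19 ALLOC][20-21 ALLOC][22-44 FREE]
free(e): e = 20 -> block [20-21 ALLOC]; mark free, coalesce with adjacent free neighbors -> [0-3 ALLOC][4-8 FREE][9-19 ALLOC][20-44 FREE]

Answer: [0-3 ALLOC][4-8 FREE][9-19 ALLOC][20-44 FREE]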